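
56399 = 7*8057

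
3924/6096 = 327/508 = 0.64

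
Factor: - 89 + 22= - 67 = - 67^1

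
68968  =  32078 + 36890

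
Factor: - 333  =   - 3^2 * 37^1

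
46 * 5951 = 273746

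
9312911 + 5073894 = 14386805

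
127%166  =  127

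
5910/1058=5 + 310/529 = 5.59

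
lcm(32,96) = 96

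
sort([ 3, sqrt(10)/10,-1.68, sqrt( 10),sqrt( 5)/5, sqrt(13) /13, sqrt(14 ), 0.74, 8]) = [- 1.68, sqrt( 13 )/13, sqrt ( 10 ) /10, sqrt(5)/5, 0.74,3, sqrt( 10 ) , sqrt( 14 ), 8]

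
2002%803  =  396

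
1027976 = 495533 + 532443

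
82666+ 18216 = 100882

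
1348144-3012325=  - 1664181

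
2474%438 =284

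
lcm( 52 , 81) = 4212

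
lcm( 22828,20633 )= 1072916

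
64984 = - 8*( - 8123 ) 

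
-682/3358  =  -341/1679 = - 0.20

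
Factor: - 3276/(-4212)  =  3^( - 2 )*7^1 = 7/9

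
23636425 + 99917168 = 123553593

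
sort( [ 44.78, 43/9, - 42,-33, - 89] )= [ - 89, - 42, - 33 , 43/9, 44.78 ] 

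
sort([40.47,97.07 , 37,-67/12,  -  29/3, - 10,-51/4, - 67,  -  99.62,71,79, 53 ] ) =[ - 99.62, - 67, - 51/4, - 10,-29/3,-67/12, 37, 40.47,53,71, 79, 97.07 ]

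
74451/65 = 5727/5 = 1145.40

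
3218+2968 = 6186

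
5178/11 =5178/11 = 470.73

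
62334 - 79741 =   -  17407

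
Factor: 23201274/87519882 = 31^( - 1)*419^( - 1)*1123^ ( - 1 )*3866879^1 = 3866879/14586647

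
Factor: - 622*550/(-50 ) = 2^1 * 11^1*311^1 = 6842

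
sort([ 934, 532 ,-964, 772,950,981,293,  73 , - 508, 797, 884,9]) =[ - 964,- 508,9,73,293, 532,772,797,884,934,950,981 ] 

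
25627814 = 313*81878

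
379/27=14  +  1/27 =14.04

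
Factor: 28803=3^1*9601^1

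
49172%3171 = 1607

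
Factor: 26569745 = 5^1*5313949^1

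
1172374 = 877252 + 295122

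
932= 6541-5609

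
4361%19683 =4361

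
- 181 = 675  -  856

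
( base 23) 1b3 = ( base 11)654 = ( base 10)785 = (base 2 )1100010001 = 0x311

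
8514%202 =30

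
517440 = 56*9240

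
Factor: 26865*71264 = 1914507360 = 2^5*3^3*5^1 * 17^1*131^1*199^1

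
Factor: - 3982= - 2^1*11^1 * 181^1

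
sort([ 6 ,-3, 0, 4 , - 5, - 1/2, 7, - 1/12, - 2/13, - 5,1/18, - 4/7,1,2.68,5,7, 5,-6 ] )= [ - 6, - 5, - 5 ,  -  3, - 4/7, - 1/2, - 2/13, - 1/12,0, 1/18, 1,2.68,4, 5,5, 6,7,7 ] 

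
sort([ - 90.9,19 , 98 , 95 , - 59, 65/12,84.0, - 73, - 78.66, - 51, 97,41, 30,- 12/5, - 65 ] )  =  [  -  90.9,- 78.66, - 73, - 65, - 59, - 51, - 12/5,65/12 , 19,30, 41,  84.0, 95, 97 , 98]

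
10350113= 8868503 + 1481610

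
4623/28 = 165 + 3/28 =165.11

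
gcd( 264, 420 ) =12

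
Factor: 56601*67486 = 2^1*3^2*19^1 *41^1 *331^1*823^1 = 3819775086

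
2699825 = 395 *6835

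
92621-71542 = 21079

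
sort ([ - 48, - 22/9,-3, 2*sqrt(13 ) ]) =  [ -48 , - 3, - 22/9, 2*sqrt ( 13 )]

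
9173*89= 816397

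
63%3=0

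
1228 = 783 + 445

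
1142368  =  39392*29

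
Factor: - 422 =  - 2^1*211^1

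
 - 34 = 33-67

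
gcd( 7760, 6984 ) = 776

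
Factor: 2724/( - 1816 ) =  - 3/2  =  -2^ (-1)*3^1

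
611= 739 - 128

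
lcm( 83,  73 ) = 6059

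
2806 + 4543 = 7349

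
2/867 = 2/867 = 0.00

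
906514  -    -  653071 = 1559585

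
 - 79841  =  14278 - 94119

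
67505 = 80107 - 12602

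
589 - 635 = -46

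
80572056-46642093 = 33929963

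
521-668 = -147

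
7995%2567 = 294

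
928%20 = 8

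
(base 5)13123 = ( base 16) 40e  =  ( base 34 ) UI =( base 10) 1038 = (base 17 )3a1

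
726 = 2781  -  2055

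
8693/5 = 8693/5 = 1738.60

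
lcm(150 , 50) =150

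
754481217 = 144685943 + 609795274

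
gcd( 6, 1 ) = 1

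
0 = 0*697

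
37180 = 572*65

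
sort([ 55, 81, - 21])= [ - 21,55, 81 ]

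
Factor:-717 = -3^1 * 239^1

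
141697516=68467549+73229967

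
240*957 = 229680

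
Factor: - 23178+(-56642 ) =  - 2^2*5^1*13^1*307^1 = - 79820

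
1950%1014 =936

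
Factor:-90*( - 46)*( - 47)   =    -  194580 = - 2^2*3^2 * 5^1*23^1*47^1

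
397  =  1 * 397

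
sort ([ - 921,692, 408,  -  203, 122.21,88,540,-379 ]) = [ - 921,  -  379,-203,88, 122.21,408, 540, 692 ]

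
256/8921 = 256/8921  =  0.03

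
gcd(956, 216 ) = 4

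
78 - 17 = 61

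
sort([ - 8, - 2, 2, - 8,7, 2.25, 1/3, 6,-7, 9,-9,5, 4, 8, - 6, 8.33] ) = [ - 9, - 8, - 8, - 7, - 6, - 2, 1/3,2,2.25,4, 5, 6,7, 8, 8.33,9]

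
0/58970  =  0 = 0.00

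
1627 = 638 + 989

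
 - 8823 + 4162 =-4661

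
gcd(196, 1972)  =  4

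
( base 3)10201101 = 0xA96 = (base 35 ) 27f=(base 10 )2710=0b101010010110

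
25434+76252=101686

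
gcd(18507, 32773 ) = 1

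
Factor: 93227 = 53^1*1759^1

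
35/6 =5 + 5/6 = 5.83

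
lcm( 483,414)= 2898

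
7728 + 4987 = 12715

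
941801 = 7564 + 934237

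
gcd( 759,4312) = 11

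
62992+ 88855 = 151847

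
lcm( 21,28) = 84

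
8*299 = 2392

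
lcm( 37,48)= 1776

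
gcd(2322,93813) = 3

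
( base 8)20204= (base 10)8324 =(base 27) bb8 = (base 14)3068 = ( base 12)4998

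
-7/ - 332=7/332 = 0.02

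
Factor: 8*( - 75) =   -  2^3*3^1* 5^2 = -600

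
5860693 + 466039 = 6326732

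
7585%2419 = 328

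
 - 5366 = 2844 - 8210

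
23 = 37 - 14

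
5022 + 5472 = 10494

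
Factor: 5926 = 2^1*2963^1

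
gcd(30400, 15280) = 80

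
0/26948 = 0 = 0.00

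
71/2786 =71/2786 = 0.03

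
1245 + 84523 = 85768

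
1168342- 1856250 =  - 687908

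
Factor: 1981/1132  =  2^(  -  2)*7^1 = 7/4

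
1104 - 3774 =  - 2670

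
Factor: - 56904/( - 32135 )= 2^3*3^1* 5^( - 1 )*2371^1 * 6427^ ( - 1 )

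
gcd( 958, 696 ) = 2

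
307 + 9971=10278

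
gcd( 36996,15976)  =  4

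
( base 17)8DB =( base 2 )100111110000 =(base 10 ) 2544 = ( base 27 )3d6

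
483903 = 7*69129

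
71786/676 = 2761/26 = 106.19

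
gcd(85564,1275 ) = 1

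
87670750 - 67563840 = 20106910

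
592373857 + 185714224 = 778088081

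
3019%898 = 325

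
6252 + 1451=7703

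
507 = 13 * 39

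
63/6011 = 63/6011 = 0.01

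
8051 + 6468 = 14519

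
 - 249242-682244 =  - 931486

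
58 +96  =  154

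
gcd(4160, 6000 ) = 80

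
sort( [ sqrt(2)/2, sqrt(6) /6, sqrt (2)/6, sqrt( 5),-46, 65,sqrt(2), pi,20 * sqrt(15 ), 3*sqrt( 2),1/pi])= [ - 46,  sqrt(2 )/6,1/pi, sqrt( 6 ) /6,sqrt(2 ) /2, sqrt ( 2),sqrt(5), pi, 3 * sqrt( 2), 65,20*sqrt( 15 )] 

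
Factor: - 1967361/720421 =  - 3^1*11^1*13^ ( - 1 )*151^ ( - 1)*367^( - 1)*59617^1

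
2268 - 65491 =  - 63223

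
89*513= 45657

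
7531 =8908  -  1377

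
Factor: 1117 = 1117^1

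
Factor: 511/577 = 7^1 * 73^1*577^( - 1 ) 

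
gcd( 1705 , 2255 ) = 55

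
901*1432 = 1290232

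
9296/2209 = 9296/2209= 4.21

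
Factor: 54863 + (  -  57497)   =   - 2634=-  2^1*3^1*439^1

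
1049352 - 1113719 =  - 64367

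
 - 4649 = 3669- 8318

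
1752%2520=1752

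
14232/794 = 17 + 367/397= 17.92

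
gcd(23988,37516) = 4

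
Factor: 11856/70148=12/71= 2^2*3^1*71^(-1 )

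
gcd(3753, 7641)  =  27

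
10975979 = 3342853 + 7633126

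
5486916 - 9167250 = -3680334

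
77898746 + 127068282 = 204967028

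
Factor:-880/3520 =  - 2^(-2) =- 1/4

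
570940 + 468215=1039155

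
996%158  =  48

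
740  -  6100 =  - 5360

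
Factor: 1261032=2^3*3^1*  52543^1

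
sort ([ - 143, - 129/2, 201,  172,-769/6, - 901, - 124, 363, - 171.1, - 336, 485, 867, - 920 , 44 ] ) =[ - 920, - 901, - 336, - 171.1 ,  -  143, - 769/6, - 124 ,-129/2, 44, 172, 201, 363, 485 , 867 ] 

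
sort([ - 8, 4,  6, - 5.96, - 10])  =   [-10, - 8, - 5.96,4,6 ] 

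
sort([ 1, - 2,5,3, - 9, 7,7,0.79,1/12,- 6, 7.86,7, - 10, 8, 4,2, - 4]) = [ -10, - 9,- 6, - 4, - 2 , 1/12, 0.79,1,2,3,4,5,7,7,7, 7.86 , 8]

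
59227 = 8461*7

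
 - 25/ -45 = 5/9  =  0.56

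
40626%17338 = 5950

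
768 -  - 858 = 1626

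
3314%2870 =444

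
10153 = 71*143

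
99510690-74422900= 25087790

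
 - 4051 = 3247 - 7298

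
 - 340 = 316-656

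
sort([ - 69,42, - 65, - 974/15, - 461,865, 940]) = [-461, - 69, -65,- 974/15 , 42, 865, 940]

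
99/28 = 3+ 15/28 = 3.54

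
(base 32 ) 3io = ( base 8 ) 7130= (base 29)4AI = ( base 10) 3672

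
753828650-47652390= 706176260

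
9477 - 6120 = 3357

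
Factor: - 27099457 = - 7^1*11^1*353^1*997^1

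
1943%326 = 313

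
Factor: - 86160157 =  - 86160157^1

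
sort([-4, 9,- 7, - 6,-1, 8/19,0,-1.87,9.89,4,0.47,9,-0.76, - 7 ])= [ - 7,  -  7, - 6,-4, - 1.87, - 1,-0.76,0,8/19,0.47,4,9, 9, 9.89]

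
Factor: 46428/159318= 146/501 = 2^1*3^ ( - 1)  *  73^1*167^ ( - 1 ) 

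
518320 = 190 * 2728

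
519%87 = 84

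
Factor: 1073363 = 17^1*103^1*613^1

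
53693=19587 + 34106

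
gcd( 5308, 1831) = 1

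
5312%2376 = 560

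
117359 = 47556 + 69803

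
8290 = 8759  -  469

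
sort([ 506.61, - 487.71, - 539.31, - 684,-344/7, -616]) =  [ - 684, - 616,-539.31 , - 487.71, - 344/7, 506.61 ] 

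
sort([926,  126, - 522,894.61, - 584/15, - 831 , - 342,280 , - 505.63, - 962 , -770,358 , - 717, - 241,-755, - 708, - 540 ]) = [ - 962,  -  831, - 770 , - 755, - 717, - 708, - 540, - 522, - 505.63 , -342, - 241, - 584/15,126, 280,358, 894.61,926]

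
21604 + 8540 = 30144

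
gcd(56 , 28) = 28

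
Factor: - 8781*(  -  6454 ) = 2^1*3^1 * 7^1*461^1*2927^1 = 56672574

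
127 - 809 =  - 682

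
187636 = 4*46909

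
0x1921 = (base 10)6433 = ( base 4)1210201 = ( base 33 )5tv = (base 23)C3G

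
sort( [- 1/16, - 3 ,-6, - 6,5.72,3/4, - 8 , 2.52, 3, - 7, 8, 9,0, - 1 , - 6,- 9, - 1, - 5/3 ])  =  [ - 9,  -  8, - 7,  -  6 ,-6, - 6, - 3 , - 5/3, - 1,-1, - 1/16,0, 3/4,  2.52,3,5.72,8, 9]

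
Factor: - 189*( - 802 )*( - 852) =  - 129144456 = - 2^3 * 3^4 * 7^1* 71^1 * 401^1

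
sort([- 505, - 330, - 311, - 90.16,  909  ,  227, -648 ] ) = [ - 648, - 505,-330, - 311, - 90.16, 227,909]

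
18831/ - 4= - 4708 + 1/4 = - 4707.75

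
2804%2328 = 476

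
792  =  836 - 44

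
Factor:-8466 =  - 2^1 * 3^1*17^1*83^1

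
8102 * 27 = 218754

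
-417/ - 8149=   417/8149= 0.05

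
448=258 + 190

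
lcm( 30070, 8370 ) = 811890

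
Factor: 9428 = 2^2*2357^1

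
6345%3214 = 3131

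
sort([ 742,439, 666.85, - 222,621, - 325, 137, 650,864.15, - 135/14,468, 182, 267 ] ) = [ - 325, - 222 ,- 135/14,137 , 182, 267 , 439,468,621, 650, 666.85,  742,864.15]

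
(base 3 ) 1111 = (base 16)28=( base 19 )22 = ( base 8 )50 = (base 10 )40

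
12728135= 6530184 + 6197951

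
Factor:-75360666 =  - 2^1*3^1*12560111^1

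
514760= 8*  64345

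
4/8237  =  4/8237 = 0.00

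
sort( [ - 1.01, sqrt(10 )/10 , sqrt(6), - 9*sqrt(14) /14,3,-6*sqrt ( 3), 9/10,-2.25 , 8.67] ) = [ - 6*sqrt (3 ),-9*sqrt(14 )/14,-2.25, - 1.01 , sqrt(10)/10 , 9/10 , sqrt(6),3,8.67]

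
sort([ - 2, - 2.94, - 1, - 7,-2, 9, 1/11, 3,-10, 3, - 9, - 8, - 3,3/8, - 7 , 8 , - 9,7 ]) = [  -  10, - 9, - 9, - 8, - 7, - 7,  -  3, - 2.94, - 2, - 2,-1,1/11, 3/8 , 3,3, 7, 8 , 9 ]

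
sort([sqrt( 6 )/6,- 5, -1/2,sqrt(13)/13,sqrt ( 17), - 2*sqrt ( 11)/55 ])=[ - 5,  -  1/2, - 2 *sqrt(11)/55,sqrt( 13 ) /13,sqrt (6)/6, sqrt(17)] 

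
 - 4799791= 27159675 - 31959466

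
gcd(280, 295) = 5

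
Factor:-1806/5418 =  -3^( - 1 ) = - 1/3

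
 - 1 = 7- 8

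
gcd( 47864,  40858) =62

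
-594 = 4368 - 4962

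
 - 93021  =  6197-99218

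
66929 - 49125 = 17804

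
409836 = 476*861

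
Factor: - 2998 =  - 2^1*1499^1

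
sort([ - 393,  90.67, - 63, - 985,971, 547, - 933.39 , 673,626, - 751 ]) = [ - 985, - 933.39 , - 751, - 393,-63, 90.67,  547,626,673,971 ] 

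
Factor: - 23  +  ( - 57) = -2^4*5^1 = - 80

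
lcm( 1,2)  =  2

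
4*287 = 1148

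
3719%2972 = 747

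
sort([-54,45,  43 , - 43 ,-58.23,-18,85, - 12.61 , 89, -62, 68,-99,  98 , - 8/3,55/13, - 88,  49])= [ - 99,  -  88, - 62, - 58.23, -54, - 43,-18 , - 12.61, - 8/3, 55/13,43 , 45 , 49,68 , 85 , 89 , 98] 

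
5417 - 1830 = 3587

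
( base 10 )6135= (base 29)78g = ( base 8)13767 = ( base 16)17f7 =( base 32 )5VN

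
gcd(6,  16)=2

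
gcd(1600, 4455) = 5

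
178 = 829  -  651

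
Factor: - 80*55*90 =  - 396000=- 2^5*3^2*5^3*11^1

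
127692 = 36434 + 91258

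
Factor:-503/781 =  - 11^( - 1)* 71^( - 1)*503^1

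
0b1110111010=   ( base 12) 676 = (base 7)2532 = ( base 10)954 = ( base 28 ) 162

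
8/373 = 8/373 = 0.02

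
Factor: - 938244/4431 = - 2^2*7^(-1 )*41^1*211^( - 1)* 1907^1  =  - 312748/1477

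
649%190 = 79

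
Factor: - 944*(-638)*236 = 142136192=2^7 * 11^1*29^1*59^2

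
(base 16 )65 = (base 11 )92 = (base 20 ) 51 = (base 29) 3e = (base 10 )101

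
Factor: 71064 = 2^3*3^3 * 7^1*47^1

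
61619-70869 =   -  9250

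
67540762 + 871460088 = 939000850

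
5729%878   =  461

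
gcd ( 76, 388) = 4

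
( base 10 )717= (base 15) 32C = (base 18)23F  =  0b1011001101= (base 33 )LO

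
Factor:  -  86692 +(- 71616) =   -  2^2*19^1*2083^1 = - 158308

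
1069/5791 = 1069/5791 = 0.18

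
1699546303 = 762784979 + 936761324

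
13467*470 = 6329490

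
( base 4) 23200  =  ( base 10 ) 736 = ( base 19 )20e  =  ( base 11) 60a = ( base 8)1340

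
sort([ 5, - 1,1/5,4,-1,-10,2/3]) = [ - 10, - 1, - 1,1/5, 2/3, 4, 5] 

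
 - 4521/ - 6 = 753+ 1/2 = 753.50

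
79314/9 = 26438/3 =8812.67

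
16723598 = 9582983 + 7140615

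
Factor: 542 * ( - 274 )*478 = -70986824 = -  2^3*137^1 * 239^1*271^1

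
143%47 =2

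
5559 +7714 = 13273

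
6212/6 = 3106/3 = 1035.33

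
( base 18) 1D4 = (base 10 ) 562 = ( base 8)1062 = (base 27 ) KM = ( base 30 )IM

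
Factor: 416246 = 2^1*73^1*2851^1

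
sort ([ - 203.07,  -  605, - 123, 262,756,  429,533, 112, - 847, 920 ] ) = [ - 847,- 605, - 203.07, - 123, 112,262, 429, 533, 756, 920 ] 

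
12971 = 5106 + 7865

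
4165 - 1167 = 2998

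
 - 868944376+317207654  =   - 551736722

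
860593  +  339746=1200339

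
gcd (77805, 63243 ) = 9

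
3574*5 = 17870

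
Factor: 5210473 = 5210473^1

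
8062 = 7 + 8055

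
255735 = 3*85245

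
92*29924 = 2753008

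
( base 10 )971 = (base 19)2d2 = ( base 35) RQ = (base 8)1713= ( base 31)10a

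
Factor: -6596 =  - 2^2*17^1*97^1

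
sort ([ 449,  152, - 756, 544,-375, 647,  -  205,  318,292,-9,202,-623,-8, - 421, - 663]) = [ - 756, - 663, - 623,  -  421, - 375, -205, - 9,  -  8, 152 , 202, 292, 318,449,544, 647] 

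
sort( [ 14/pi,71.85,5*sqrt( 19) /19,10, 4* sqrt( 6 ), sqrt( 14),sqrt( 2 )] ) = [5*sqrt(19) /19, sqrt( 2 ),  sqrt( 14 ), 14/pi , 4*sqrt( 6 ), 10, 71.85] 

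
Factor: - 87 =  - 3^1*29^1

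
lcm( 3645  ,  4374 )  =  21870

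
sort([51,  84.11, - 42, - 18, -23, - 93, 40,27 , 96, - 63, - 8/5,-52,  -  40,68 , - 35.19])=[-93, - 63, - 52,  -  42, - 40, -35.19, -23, - 18,- 8/5, 27, 40,51, 68 , 84.11,96] 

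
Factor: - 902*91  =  -82082 = - 2^1*7^1*11^1 * 13^1*41^1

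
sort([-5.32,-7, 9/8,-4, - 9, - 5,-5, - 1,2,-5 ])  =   [ - 9,- 7,-5.32,-5,-5, - 5, - 4, - 1,9/8, 2]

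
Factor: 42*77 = 3234= 2^1*3^1*7^2*11^1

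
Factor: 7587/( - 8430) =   -  9/10 = -2^( - 1)*3^2*5^ ( - 1)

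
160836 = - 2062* ( - 78 ) 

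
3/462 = 1/154 = 0.01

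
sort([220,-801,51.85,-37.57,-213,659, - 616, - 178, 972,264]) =[-801, - 616,-213,-178 ,-37.57, 51.85,220,264,659, 972 ] 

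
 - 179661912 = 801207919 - 980869831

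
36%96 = 36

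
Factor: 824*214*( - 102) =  - 2^5*3^1*17^1 * 103^1*107^1 = -17986272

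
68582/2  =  34291 = 34291.00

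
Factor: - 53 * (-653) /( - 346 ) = -34609/346 = -2^( - 1)*53^1*173^( - 1 )* 653^1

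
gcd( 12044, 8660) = 4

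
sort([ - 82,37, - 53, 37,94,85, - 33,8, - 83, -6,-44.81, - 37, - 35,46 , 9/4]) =[-83, - 82, -53,- 44.81, - 37, - 35,-33,-6,  9/4 , 8, 37 , 37, 46,85, 94] 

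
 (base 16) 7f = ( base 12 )a7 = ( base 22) 5H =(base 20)67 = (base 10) 127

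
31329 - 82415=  - 51086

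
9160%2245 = 180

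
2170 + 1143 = 3313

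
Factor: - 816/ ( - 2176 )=3/8 = 2^( - 3 )*3^1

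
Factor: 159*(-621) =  - 98739 = - 3^4*23^1*53^1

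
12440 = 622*20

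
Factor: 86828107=86828107^1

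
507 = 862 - 355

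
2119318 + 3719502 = 5838820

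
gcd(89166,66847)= 11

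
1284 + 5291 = 6575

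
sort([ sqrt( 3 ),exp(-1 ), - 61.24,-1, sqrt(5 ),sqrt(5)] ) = [ - 61.24,-1, exp (-1), sqrt(3),sqrt(5), sqrt(5) ]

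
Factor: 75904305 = 3^1*5^1*73^1*103^1*673^1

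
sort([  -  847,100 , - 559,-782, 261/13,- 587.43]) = [ - 847, - 782,-587.43,-559,261/13 , 100] 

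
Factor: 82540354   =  2^1*13^1*389^1*8161^1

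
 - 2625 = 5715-8340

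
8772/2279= 204/53 = 3.85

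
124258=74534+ 49724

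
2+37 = 39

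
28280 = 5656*5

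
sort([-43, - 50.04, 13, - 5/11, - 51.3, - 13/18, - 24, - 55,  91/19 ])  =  [- 55,-51.3,- 50.04, - 43 , - 24,  -  13/18, - 5/11,91/19 , 13] 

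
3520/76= 880/19 = 46.32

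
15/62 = 15/62=0.24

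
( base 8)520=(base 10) 336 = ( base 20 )GG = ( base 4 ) 11100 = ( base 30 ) B6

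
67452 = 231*292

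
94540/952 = 23635/238 =99.31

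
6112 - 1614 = 4498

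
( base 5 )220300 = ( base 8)16627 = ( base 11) 5767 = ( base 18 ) 156f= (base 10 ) 7575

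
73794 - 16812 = 56982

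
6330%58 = 8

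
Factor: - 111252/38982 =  - 2^1*89^ ( - 1)*127^1  =  -254/89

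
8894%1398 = 506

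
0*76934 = 0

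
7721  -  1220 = 6501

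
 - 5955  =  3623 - 9578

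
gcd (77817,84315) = 3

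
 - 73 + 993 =920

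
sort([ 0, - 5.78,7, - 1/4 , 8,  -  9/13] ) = [  -  5.78, - 9/13,-1/4, 0, 7,8]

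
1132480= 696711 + 435769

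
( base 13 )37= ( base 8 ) 56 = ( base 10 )46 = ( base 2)101110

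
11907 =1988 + 9919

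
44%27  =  17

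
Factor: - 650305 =-5^1*83^1*1567^1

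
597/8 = 74 + 5/8  =  74.62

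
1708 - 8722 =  - 7014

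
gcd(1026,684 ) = 342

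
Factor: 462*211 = 97482 = 2^1 * 3^1*7^1 * 11^1*211^1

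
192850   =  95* 2030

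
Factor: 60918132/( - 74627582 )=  - 30459066/37313791 = -2^1*3^1*11^1*37^1 * 2389^(-1)*12473^1 * 15619^( - 1 ) 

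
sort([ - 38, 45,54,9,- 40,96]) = [ - 40, - 38,9, 45, 54,  96]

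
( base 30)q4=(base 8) 1420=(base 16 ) 310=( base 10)784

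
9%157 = 9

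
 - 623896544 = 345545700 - 969442244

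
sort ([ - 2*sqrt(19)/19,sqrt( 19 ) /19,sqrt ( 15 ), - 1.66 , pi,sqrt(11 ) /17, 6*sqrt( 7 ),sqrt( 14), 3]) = [ - 1.66, - 2*sqrt( 19) /19, sqrt( 11 ) /17, sqrt( 19) /19,3,pi, sqrt(14),sqrt( 15),6*sqrt( 7 )]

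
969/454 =969/454= 2.13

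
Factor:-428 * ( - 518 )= 221704 = 2^3*7^1*37^1*107^1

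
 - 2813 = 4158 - 6971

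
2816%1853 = 963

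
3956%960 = 116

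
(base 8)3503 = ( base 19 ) 52G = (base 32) 1Q3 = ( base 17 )676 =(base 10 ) 1859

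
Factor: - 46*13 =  - 598 = -2^1 * 13^1*23^1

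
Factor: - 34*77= - 2618 = - 2^1 * 7^1 * 11^1*17^1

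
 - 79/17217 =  - 1 + 17138/17217=- 0.00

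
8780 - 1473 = 7307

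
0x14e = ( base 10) 334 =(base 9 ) 411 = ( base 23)ec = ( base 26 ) CM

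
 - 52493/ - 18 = 2916 + 5/18 = 2916.28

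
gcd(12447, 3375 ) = 27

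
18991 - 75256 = -56265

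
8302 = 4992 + 3310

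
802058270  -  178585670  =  623472600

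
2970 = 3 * 990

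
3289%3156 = 133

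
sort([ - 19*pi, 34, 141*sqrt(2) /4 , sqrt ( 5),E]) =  [-19*pi,sqrt( 5),E , 34,141 * sqrt( 2) /4 ] 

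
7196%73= 42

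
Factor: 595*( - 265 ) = -5^2*7^1*17^1*53^1 = - 157675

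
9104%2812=668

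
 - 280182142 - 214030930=-494213072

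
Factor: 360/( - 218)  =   - 2^2*3^2 *5^1*109^( - 1)  =  -180/109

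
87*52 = 4524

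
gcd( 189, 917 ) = 7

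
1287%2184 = 1287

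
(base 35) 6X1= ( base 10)8506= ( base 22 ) HCE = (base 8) 20472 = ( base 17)1C76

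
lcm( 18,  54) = 54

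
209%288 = 209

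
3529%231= 64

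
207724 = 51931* 4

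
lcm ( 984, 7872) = 7872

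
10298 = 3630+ 6668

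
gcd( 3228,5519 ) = 1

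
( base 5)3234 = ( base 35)co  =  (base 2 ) 110111100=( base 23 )J7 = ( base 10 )444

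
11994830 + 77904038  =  89898868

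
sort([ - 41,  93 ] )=[  -  41,93]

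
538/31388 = 269/15694  =  0.02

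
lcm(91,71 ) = 6461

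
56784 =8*7098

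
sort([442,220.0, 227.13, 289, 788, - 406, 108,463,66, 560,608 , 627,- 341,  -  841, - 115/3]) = [ - 841, - 406,  -  341, - 115/3, 66,  108, 220.0, 227.13,289,442,463,  560, 608, 627,788] 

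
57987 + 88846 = 146833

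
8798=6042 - -2756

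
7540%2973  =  1594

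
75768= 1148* 66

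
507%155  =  42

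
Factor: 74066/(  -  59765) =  - 2^1 * 5^ ( - 1) * 29^1*1277^1 * 11953^( - 1 )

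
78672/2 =39336 = 39336.00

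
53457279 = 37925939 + 15531340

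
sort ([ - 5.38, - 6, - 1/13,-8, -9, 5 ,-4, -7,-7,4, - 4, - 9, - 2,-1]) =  [ -9, - 9,-8,  -  7, - 7, - 6, - 5.38,-4, - 4, - 2, - 1,- 1/13,  4, 5 ] 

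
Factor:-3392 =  - 2^6*53^1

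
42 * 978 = 41076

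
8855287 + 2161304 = 11016591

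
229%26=21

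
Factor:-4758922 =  - 2^1* 7^1 * 311^1*1093^1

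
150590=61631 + 88959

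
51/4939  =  51/4939 = 0.01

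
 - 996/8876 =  - 1 + 1970/2219 = - 0.11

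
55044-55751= - 707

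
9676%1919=81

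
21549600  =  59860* 360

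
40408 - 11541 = 28867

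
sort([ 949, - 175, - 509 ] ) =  [ - 509,  -  175,949]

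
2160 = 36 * 60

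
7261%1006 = 219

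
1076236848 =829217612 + 247019236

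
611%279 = 53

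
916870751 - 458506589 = 458364162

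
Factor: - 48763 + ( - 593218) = -641981 = - 641981^1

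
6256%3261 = 2995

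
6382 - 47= 6335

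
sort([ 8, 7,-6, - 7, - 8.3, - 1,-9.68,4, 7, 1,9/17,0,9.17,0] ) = [ - 9.68, - 8.3, - 7, - 6, -1,0, 0 , 9/17, 1,4, 7,7, 8,9.17]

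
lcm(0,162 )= 0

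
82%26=4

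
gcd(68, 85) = 17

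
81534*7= 570738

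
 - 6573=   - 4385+  -  2188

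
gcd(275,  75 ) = 25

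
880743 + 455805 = 1336548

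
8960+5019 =13979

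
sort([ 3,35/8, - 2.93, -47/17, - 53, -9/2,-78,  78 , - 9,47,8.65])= [ - 78, - 53,- 9, - 9/2, - 2.93, -47/17, 3,35/8,  8.65, 47,78] 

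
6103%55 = 53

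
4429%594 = 271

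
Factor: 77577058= 2^1*13^1*307^1*9719^1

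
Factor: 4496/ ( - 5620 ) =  - 2^2*5^( - 1) = - 4/5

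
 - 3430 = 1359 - 4789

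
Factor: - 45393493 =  - 47^1*53^1*18223^1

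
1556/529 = 1556/529=2.94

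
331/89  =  331/89  =  3.72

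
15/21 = 5/7  =  0.71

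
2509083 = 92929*27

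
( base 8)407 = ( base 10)263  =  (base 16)107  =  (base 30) 8n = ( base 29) 92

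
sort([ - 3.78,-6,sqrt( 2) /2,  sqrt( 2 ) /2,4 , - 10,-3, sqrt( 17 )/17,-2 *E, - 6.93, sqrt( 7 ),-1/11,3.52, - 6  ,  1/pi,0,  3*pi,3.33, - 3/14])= [-10, - 6.93, -6, - 6 ,- 2*E, - 3.78, - 3, - 3/14, - 1/11,0, sqrt(17 )/17, 1/pi,sqrt( 2)/2, sqrt( 2 )/2, sqrt( 7),3.33,3.52,4,3*pi ]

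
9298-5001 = 4297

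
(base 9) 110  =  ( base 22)42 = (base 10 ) 90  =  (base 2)1011010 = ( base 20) 4a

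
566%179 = 29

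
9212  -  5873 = 3339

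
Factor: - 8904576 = - 2^7*3^1*23189^1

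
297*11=3267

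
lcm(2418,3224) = 9672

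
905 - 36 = 869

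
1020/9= 113+ 1/3 = 113.33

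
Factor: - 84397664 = -2^5 * 13^1*202879^1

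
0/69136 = 0 =0.00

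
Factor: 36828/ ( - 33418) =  - 2^1*3^3*7^( - 2 ) = - 54/49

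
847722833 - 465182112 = 382540721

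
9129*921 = 8407809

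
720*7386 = 5317920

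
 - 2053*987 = -2026311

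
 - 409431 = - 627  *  653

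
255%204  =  51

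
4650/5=930 = 930.00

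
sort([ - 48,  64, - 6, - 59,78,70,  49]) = [ - 59,- 48,-6,  49 , 64,  70,78] 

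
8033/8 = 1004+1/8 = 1004.12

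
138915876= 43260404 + 95655472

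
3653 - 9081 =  - 5428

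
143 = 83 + 60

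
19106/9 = 19106/9 = 2122.89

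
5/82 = 5/82 = 0.06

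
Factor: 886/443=2 = 2^1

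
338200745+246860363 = 585061108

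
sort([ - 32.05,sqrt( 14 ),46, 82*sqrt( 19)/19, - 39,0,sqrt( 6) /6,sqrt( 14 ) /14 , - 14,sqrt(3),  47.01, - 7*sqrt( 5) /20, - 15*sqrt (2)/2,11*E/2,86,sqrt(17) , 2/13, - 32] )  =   [ - 39, - 32.05  , - 32, - 14, - 15*sqrt( 2) /2, - 7*sqrt( 5) /20,0,2/13  ,  sqrt(14) /14,sqrt(6)/6,  sqrt( 3),sqrt(14),  sqrt( 17),11*E/2,82*sqrt( 19)/19,46,47.01, 86] 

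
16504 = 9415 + 7089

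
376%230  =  146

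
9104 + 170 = 9274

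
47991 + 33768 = 81759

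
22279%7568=7143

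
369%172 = 25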